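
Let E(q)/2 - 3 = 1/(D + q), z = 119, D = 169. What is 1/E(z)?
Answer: 144/865 ≈ 0.16647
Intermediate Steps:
E(q) = 6 + 2/(169 + q)
1/E(z) = 1/(2*(508 + 3*119)/(169 + 119)) = 1/(2*(508 + 357)/288) = 1/(2*(1/288)*865) = 1/(865/144) = 144/865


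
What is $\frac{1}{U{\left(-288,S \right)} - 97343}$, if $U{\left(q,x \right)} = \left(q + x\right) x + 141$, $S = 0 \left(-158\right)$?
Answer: $- \frac{1}{97202} \approx -1.0288 \cdot 10^{-5}$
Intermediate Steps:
$S = 0$
$U{\left(q,x \right)} = 141 + x \left(q + x\right)$ ($U{\left(q,x \right)} = x \left(q + x\right) + 141 = 141 + x \left(q + x\right)$)
$\frac{1}{U{\left(-288,S \right)} - 97343} = \frac{1}{\left(141 + 0^{2} - 0\right) - 97343} = \frac{1}{\left(141 + 0 + 0\right) - 97343} = \frac{1}{141 - 97343} = \frac{1}{-97202} = - \frac{1}{97202}$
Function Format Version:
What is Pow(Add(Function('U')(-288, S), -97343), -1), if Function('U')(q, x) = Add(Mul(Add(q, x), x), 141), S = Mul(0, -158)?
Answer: Rational(-1, 97202) ≈ -1.0288e-5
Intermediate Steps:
S = 0
Function('U')(q, x) = Add(141, Mul(x, Add(q, x))) (Function('U')(q, x) = Add(Mul(x, Add(q, x)), 141) = Add(141, Mul(x, Add(q, x))))
Pow(Add(Function('U')(-288, S), -97343), -1) = Pow(Add(Add(141, Pow(0, 2), Mul(-288, 0)), -97343), -1) = Pow(Add(Add(141, 0, 0), -97343), -1) = Pow(Add(141, -97343), -1) = Pow(-97202, -1) = Rational(-1, 97202)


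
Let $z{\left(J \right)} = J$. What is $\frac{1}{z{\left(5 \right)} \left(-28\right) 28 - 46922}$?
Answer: $- \frac{1}{50842} \approx -1.9669 \cdot 10^{-5}$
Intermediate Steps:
$\frac{1}{z{\left(5 \right)} \left(-28\right) 28 - 46922} = \frac{1}{5 \left(-28\right) 28 - 46922} = \frac{1}{\left(-140\right) 28 - 46922} = \frac{1}{-3920 - 46922} = \frac{1}{-50842} = - \frac{1}{50842}$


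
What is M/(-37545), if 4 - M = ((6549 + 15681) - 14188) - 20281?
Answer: -4081/12515 ≈ -0.32609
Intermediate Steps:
M = 12243 (M = 4 - (((6549 + 15681) - 14188) - 20281) = 4 - ((22230 - 14188) - 20281) = 4 - (8042 - 20281) = 4 - 1*(-12239) = 4 + 12239 = 12243)
M/(-37545) = 12243/(-37545) = 12243*(-1/37545) = -4081/12515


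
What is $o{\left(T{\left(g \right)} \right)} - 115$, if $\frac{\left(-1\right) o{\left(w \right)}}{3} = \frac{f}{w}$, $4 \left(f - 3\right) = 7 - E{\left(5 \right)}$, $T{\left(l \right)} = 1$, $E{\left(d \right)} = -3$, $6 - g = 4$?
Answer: $- \frac{263}{2} \approx -131.5$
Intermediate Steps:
$g = 2$ ($g = 6 - 4 = 2$)
$f = \frac{11}{2}$ ($f = 3 + \frac{7 - -3}{4} = 3 + \frac{7 + 3}{4} = 3 + \frac{1}{4} \cdot 10 = 3 + \frac{5}{2} = \frac{11}{2} \approx 5.5$)
$o{\left(w \right)} = - \frac{33}{2 w}$ ($o{\left(w \right)} = - 3 \frac{11}{2 w} = - \frac{33}{2 w}$)
$o{\left(T{\left(g \right)} \right)} - 115 = - \frac{33}{2 \cdot 1} - 115 = \left(- \frac{33}{2}\right) 1 - 115 = - \frac{33}{2} - 115 = - \frac{263}{2}$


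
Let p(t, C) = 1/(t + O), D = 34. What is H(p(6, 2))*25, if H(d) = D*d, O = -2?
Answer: 425/2 ≈ 212.50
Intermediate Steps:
p(t, C) = 1/(-2 + t) (p(t, C) = 1/(t - 2) = 1/(-2 + t))
H(d) = 34*d
H(p(6, 2))*25 = (34/(-2 + 6))*25 = (34/4)*25 = (34*(1/4))*25 = (17/2)*25 = 425/2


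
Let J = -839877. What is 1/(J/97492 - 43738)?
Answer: -97492/4264944973 ≈ -2.2859e-5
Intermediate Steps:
1/(J/97492 - 43738) = 1/(-839877/97492 - 43738) = 1/(-4264944973/97492) = -97492/4264944973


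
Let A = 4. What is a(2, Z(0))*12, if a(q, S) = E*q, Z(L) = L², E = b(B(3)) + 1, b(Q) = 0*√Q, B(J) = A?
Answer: 24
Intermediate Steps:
B(J) = 4
b(Q) = 0
E = 1 (E = 0 + 1 = 1)
a(q, S) = q (a(q, S) = 1*q = q)
a(2, Z(0))*12 = 2*12 = 24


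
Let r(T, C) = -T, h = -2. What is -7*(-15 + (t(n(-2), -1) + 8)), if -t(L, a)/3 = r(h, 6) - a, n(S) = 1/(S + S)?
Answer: 112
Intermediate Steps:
n(S) = 1/(2*S)
t(L, a) = -6 + 3*a (t(L, a) = -3*(-1*(-2) - a) = -3*(2 - a) = -6 + 3*a)
-7*(-15 + (t(n(-2), -1) + 8)) = -7*(-15 + ((-6 + 3*(-1)) + 8)) = -7*(-15 + ((-6 - 3) + 8)) = -7*(-15 + (-9 + 8)) = -7*(-15 - 1) = -7*(-16) = 112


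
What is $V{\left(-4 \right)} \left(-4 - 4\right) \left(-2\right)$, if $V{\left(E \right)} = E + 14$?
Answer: $160$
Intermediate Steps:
$V{\left(E \right)} = 14 + E$
$V{\left(-4 \right)} \left(-4 - 4\right) \left(-2\right) = \left(14 - 4\right) \left(-4 - 4\right) \left(-2\right) = 10 \left(\left(-8\right) \left(-2\right)\right) = 10 \cdot 16 = 160$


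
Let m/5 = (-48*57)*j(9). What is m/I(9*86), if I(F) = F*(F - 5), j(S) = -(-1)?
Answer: -760/33067 ≈ -0.022984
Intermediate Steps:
j(S) = 1 (j(S) = -1*(-1) = 1)
m = -13680 (m = 5*(-48*57*1) = 5*(-2736*1) = 5*(-2736) = -13680)
I(F) = F*(-5 + F)
m/I(9*86) = -13680*1/(774*(-5 + 9*86)) = -13680*1/(774*(-5 + 774)) = -13680/(774*769) = -13680/595206 = -13680*1/595206 = -760/33067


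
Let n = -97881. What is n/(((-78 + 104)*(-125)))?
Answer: 97881/3250 ≈ 30.117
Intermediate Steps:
n/(((-78 + 104)*(-125))) = -97881*(-1/(125*(-78 + 104))) = -97881/(26*(-125)) = -97881/(-3250) = -97881*(-1/3250) = 97881/3250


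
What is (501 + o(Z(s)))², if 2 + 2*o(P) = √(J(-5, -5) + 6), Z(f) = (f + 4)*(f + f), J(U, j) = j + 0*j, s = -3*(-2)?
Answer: 1002001/4 ≈ 2.5050e+5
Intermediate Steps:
s = 6
J(U, j) = j (J(U, j) = j + 0 = j)
Z(f) = 2*f*(4 + f) (Z(f) = (4 + f)*(2*f) = 2*f*(4 + f))
o(P) = -½ (o(P) = -1 + √(-5 + 6)/2 = -1 + √1/2 = -1 + (½)*1 = -1 + ½ = -½)
(501 + o(Z(s)))² = (501 - ½)² = (1001/2)² = 1002001/4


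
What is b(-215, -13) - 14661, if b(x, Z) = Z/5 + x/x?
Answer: -73313/5 ≈ -14663.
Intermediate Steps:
b(x, Z) = 1 + Z/5 (b(x, Z) = Z*(⅕) + 1 = Z/5 + 1 = 1 + Z/5)
b(-215, -13) - 14661 = (1 + (⅕)*(-13)) - 14661 = (1 - 13/5) - 14661 = -8/5 - 14661 = -73313/5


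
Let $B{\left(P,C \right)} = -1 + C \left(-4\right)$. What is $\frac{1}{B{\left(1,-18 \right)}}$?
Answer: $\frac{1}{71} \approx 0.014085$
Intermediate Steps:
$B{\left(P,C \right)} = -1 - 4 C$
$\frac{1}{B{\left(1,-18 \right)}} = \frac{1}{-1 - -72} = \frac{1}{-1 + 72} = \frac{1}{71}$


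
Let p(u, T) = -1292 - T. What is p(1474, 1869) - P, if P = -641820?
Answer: 638659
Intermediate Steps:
p(1474, 1869) - P = (-1292 - 1*1869) - 1*(-641820) = (-1292 - 1869) + 641820 = -3161 + 641820 = 638659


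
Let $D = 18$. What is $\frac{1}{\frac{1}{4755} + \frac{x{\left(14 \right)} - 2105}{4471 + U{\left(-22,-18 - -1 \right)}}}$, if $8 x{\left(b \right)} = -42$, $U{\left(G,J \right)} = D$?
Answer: $- \frac{85380780}{40118999} \approx -2.1282$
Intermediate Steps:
$U{\left(G,J \right)} = 18$
$x{\left(b \right)} = - \frac{21}{4}$ ($x{\left(b \right)} = \frac{1}{8} \left(-42\right) = - \frac{21}{4}$)
$\frac{1}{\frac{1}{4755} + \frac{x{\left(14 \right)} - 2105}{4471 + U{\left(-22,-18 - -1 \right)}}} = \frac{1}{\frac{1}{4755} + \frac{- \frac{21}{4} - 2105}{4471 + 18}} = \frac{1}{\frac{1}{4755} - \frac{8441}{4 \cdot 4489}} = \frac{1}{\frac{1}{4755} - \frac{8441}{17956}} = \frac{1}{- \frac{40118999}{85380780}} = - \frac{85380780}{40118999}$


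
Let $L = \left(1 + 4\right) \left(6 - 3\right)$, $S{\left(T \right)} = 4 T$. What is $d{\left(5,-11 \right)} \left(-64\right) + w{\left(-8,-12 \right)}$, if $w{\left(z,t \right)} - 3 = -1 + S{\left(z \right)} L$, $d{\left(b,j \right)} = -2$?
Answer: $-350$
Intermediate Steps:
$L = 15$ ($L = 5 \cdot 3 = 15$)
$w{\left(z,t \right)} = 2 + 60 z$ ($w{\left(z,t \right)} = 3 + \left(-1 + 4 z 15\right) = 3 + \left(-1 + 60 z\right) = 2 + 60 z$)
$d{\left(5,-11 \right)} \left(-64\right) + w{\left(-8,-12 \right)} = \left(-2\right) \left(-64\right) + \left(2 + 60 \left(-8\right)\right) = 128 + \left(2 - 480\right) = 128 - 478 = -350$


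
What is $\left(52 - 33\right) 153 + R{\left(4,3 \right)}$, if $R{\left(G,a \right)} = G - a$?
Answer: $2908$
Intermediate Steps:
$\left(52 - 33\right) 153 + R{\left(4,3 \right)} = \left(52 - 33\right) 153 + \left(4 - 3\right) = 19 \cdot 153 + 1 = 2907 + 1 = 2908$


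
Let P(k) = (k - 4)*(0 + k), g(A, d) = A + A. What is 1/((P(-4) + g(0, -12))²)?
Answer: 1/1024 ≈ 0.00097656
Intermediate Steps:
g(A, d) = 2*A
P(k) = k*(-4 + k) (P(k) = (-4 + k)*k = k*(-4 + k))
1/((P(-4) + g(0, -12))²) = 1/((-4*(-4 - 4) + 2*0)²) = 1/((-4*(-8) + 0)²) = 1/((32 + 0)²) = 1/(32²) = 1/1024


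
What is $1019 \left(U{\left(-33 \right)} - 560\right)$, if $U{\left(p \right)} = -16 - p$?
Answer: $-553317$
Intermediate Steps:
$1019 \left(U{\left(-33 \right)} - 560\right) = 1019 \left(\left(-16 - -33\right) - 560\right) = 1019 \left(\left(-16 + 33\right) - 560\right) = 1019 \left(17 - 560\right) = 1019 \left(-543\right) = -553317$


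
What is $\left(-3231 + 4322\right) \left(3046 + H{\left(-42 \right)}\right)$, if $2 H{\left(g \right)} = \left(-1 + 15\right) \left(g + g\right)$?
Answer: $2681678$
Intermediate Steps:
$H{\left(g \right)} = 14 g$ ($H{\left(g \right)} = \frac{\left(-1 + 15\right) \left(g + g\right)}{2} = \frac{14 \cdot 2 g}{2} = \frac{28 g}{2} = 14 g$)
$\left(-3231 + 4322\right) \left(3046 + H{\left(-42 \right)}\right) = \left(-3231 + 4322\right) \left(3046 + 14 \left(-42\right)\right) = 1091 \left(3046 - 588\right) = 1091 \cdot 2458 = 2681678$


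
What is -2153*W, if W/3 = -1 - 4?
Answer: 32295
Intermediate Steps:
W = -15 (W = 3*(-1 - 4) = 3*(-5) = -15)
-2153*W = -2153*(-15) = 32295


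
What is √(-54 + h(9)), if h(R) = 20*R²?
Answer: 3*√174 ≈ 39.573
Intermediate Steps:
√(-54 + h(9)) = √(-54 + 20*9²) = √(-54 + 20*81) = √(-54 + 1620) = √1566 = 3*√174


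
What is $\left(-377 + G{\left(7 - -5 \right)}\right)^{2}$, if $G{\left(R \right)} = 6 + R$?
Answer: $128881$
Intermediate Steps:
$\left(-377 + G{\left(7 - -5 \right)}\right)^{2} = \left(-377 + \left(6 + \left(7 - -5\right)\right)\right)^{2} = \left(-377 + \left(6 + \left(7 + 5\right)\right)\right)^{2} = \left(-377 + \left(6 + 12\right)\right)^{2} = \left(-377 + 18\right)^{2} = \left(-359\right)^{2} = 128881$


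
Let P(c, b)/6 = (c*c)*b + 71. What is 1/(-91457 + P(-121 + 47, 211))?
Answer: 1/6841585 ≈ 1.4616e-7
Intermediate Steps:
P(c, b) = 426 + 6*b*c² (P(c, b) = 6*((c*c)*b + 71) = 6*(c²*b + 71) = 6*(b*c² + 71) = 6*(71 + b*c²) = 426 + 6*b*c²)
1/(-91457 + P(-121 + 47, 211)) = 1/(-91457 + (426 + 6*211*(-121 + 47)²)) = 1/(-91457 + (426 + 6*211*(-74)²)) = 1/(-91457 + (426 + 6*211*5476)) = 1/(-91457 + (426 + 6932616)) = 1/(-91457 + 6933042) = 1/6841585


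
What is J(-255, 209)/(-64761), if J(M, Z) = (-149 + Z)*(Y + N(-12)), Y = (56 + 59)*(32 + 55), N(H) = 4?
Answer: -200180/21587 ≈ -9.2732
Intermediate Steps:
Y = 10005 (Y = 115*87 = 10005)
J(M, Z) = -1491341 + 10009*Z (J(M, Z) = (-149 + Z)*(10005 + 4) = (-149 + Z)*10009 = -1491341 + 10009*Z)
J(-255, 209)/(-64761) = (-1491341 + 10009*209)/(-64761) = (-1491341 + 2091881)*(-1/64761) = 600540*(-1/64761) = -200180/21587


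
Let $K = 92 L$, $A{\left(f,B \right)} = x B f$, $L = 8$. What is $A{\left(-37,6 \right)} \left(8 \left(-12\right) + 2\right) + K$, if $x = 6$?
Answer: $125944$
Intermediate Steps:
$A{\left(f,B \right)} = 6 B f$
$K = 736$ ($K = 92 \cdot 8 = 736$)
$A{\left(-37,6 \right)} \left(8 \left(-12\right) + 2\right) + K = 6 \cdot 6 \left(-37\right) \left(8 \left(-12\right) + 2\right) + 736 = - 1332 \left(-96 + 2\right) + 736 = \left(-1332\right) \left(-94\right) + 736 = 125208 + 736 = 125944$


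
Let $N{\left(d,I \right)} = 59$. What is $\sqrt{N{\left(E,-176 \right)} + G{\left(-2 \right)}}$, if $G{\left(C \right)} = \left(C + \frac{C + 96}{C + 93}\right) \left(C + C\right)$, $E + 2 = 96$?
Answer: $\frac{\sqrt{520611}}{91} \approx 7.9289$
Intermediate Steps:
$E = 94$ ($E = -2 + 96 = 94$)
$G{\left(C \right)} = 2 C \left(C + \frac{96 + C}{93 + C}\right)$ ($G{\left(C \right)} = \left(C + \frac{96 + C}{93 + C}\right) 2 C = 2 C \left(C + \frac{96 + C}{93 + C}\right)$)
$\sqrt{N{\left(E,-176 \right)} + G{\left(-2 \right)}} = \sqrt{59 + 2 \left(-2\right) \frac{1}{93 - 2} \left(96 + \left(-2\right)^{2} + 94 \left(-2\right)\right)} = \sqrt{59 + 2 \left(-2\right) \frac{1}{91} \left(96 + 4 - 188\right)} = \sqrt{59 + 2 \left(-2\right) \frac{1}{91} \left(-88\right)} = \sqrt{59 + \frac{352}{91}} = \sqrt{\frac{5721}{91}} = \frac{\sqrt{520611}}{91}$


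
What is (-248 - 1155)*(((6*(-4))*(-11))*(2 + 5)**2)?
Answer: -18149208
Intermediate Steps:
(-248 - 1155)*(((6*(-4))*(-11))*(2 + 5)**2) = -1403*(-24*(-11))*7**2 = -370392*49 = -1403*12936 = -18149208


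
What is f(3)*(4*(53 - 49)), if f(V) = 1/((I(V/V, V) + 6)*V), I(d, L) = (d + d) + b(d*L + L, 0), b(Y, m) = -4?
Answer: 4/3 ≈ 1.3333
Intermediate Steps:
I(d, L) = -4 + 2*d (I(d, L) = (d + d) - 4 = 2*d - 4 = -4 + 2*d)
f(V) = 1/(4*V) (f(V) = 1/(((-4 + 2*(V/V)) + 6)*V) = 1/(((-4 + 2*1) + 6)*V) = 1/(((-4 + 2) + 6)*V) = 1/((-2 + 6)*V) = 1/(4*V))
f(3)*(4*(53 - 49)) = ((¼)/3)*(4*(53 - 49)) = ((¼)*(⅓))*(4*4) = (1/12)*16 = 4/3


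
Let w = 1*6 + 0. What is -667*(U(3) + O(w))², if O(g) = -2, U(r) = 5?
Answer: -6003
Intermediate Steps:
w = 6 (w = 6 + 0 = 6)
-667*(U(3) + O(w))² = -667*(5 - 2)² = -667*3² = -667*9 = -6003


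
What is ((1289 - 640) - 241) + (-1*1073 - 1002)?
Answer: -1667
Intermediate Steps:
((1289 - 640) - 241) + (-1*1073 - 1002) = (649 - 241) + (-1073 - 1002) = 408 - 2075 = -1667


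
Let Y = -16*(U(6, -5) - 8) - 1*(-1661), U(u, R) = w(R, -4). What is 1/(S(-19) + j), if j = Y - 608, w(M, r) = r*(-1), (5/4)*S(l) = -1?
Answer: 5/5581 ≈ 0.00089590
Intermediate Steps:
S(l) = -4/5 (S(l) = (4/5)*(-1) = -4/5)
w(M, r) = -r
U(u, R) = 4 (U(u, R) = -1*(-4) = 4)
Y = 1725 (Y = -16*(4 - 8) - 1*(-1661) = -16*(-4) + 1661 = 64 + 1661 = 1725)
j = 1117 (j = 1725 - 608 = 1117)
1/(S(-19) + j) = 1/(-4/5 + 1117) = 1/(5581/5) = 5/5581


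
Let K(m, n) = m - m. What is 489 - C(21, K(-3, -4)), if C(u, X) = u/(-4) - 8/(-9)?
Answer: 17761/36 ≈ 493.36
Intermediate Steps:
K(m, n) = 0
C(u, X) = 8/9 - u/4 (C(u, X) = u*(-¼) - 8*(-⅑) = -u/4 + 8/9 = 8/9 - u/4)
489 - C(21, K(-3, -4)) = 489 - (8/9 - ¼*21) = 489 - (8/9 - 21/4) = 489 - 1*(-157/36) = 489 + 157/36 = 17761/36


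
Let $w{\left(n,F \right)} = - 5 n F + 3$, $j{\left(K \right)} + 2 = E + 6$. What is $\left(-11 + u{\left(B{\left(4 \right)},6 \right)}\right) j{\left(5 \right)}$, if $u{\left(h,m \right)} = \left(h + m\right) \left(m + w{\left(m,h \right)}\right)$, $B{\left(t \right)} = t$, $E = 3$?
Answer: $-7847$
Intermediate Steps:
$j{\left(K \right)} = 7$ ($j{\left(K \right)} = -2 + \left(3 + 6\right) = -2 + 9 = 7$)
$w{\left(n,F \right)} = 3 - 5 F n$ ($w{\left(n,F \right)} = - 5 F n + 3 = 3 - 5 F n$)
$u{\left(h,m \right)} = \left(h + m\right) \left(3 + m - 5 h m\right)$ ($u{\left(h,m \right)} = \left(h + m\right) \left(m - \left(-3 + 5 h m\right)\right) = \left(h + m\right) \left(3 + m - 5 h m\right)$)
$\left(-11 + u{\left(B{\left(4 \right)},6 \right)}\right) j{\left(5 \right)} = \left(-11 + \left(6^{2} + 4 \cdot 6 - 4 \left(-3 + 5 \cdot 4 \cdot 6\right) - 6 \left(-3 + 5 \cdot 4 \cdot 6\right)\right)\right) 7 = \left(-11 + \left(36 + 24 - 4 \left(-3 + 120\right) - 6 \left(-3 + 120\right)\right)\right) 7 = \left(-11 + \left(36 + 24 - 4 \cdot 117 - 6 \cdot 117\right)\right) 7 = \left(-11 + \left(36 + 24 - 468 - 702\right)\right) 7 = \left(-11 - 1110\right) 7 = \left(-1121\right) 7 = -7847$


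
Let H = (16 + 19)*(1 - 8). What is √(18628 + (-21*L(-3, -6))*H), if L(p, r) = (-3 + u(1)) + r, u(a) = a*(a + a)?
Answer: I*√17387 ≈ 131.86*I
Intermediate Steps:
u(a) = 2*a² (u(a) = a*(2*a) = 2*a²)
L(p, r) = -1 + r (L(p, r) = (-3 + 2*1²) + r = (-3 + 2*1) + r = (-3 + 2) + r = -1 + r)
H = -245 (H = 35*(-7) = -245)
√(18628 + (-21*L(-3, -6))*H) = √(18628 - 21*(-1 - 6)*(-245)) = √(18628 - 21*(-7)*(-245)) = √(18628 + 147*(-245)) = √(18628 - 36015) = √(-17387) = I*√17387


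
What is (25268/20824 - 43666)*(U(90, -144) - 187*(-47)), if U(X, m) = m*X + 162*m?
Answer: 6251041853621/5206 ≈ 1.2007e+9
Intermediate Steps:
U(X, m) = 162*m + X*m (U(X, m) = X*m + 162*m = 162*m + X*m)
(25268/20824 - 43666)*(U(90, -144) - 187*(-47)) = (25268/20824 - 43666)*(-144*(162 + 90) - 187*(-47)) = (25268*(1/20824) - 43666)*(-144*252 + 8789) = (6317/5206 - 43666)*(-36288 + 8789) = -227318879/5206*(-27499) = 6251041853621/5206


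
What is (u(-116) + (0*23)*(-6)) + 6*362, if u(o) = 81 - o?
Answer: 2369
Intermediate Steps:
(u(-116) + (0*23)*(-6)) + 6*362 = ((81 - 1*(-116)) + (0*23)*(-6)) + 6*362 = ((81 + 116) + 0*(-6)) + 2172 = (197 + 0) + 2172 = 197 + 2172 = 2369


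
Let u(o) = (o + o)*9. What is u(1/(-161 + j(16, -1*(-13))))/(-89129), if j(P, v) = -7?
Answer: 3/2495612 ≈ 1.2021e-6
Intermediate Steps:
u(o) = 18*o (u(o) = (2*o)*9 = 18*o)
u(1/(-161 + j(16, -1*(-13))))/(-89129) = (18/(-161 - 7))/(-89129) = (18/(-168))*(-1/89129) = (18*(-1/168))*(-1/89129) = -3/28*(-1/89129) = 3/2495612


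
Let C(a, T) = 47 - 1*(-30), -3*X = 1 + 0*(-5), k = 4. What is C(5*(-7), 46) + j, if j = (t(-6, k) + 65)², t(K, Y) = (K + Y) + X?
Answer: 36037/9 ≈ 4004.1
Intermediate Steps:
X = -⅓ (X = -(1 + 0*(-5))/3 = -(1 + 0)/3 = -⅓*1 = -⅓ ≈ -0.33333)
t(K, Y) = -⅓ + K + Y (t(K, Y) = (K + Y) - ⅓ = -⅓ + K + Y)
C(a, T) = 77 (C(a, T) = 47 + 30 = 77)
j = 35344/9 (j = ((-⅓ - 6 + 4) + 65)² = (-7/3 + 65)² = (188/3)² = 35344/9 ≈ 3927.1)
C(5*(-7), 46) + j = 77 + 35344/9 = 36037/9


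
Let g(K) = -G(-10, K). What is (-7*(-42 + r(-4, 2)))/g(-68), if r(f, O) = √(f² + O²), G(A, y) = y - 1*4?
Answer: 49/12 - 7*√5/36 ≈ 3.6485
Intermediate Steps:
G(A, y) = -4 + y (G(A, y) = y - 4 = -4 + y)
r(f, O) = √(O² + f²)
g(K) = 4 - K (g(K) = -(-4 + K) = 4 - K)
(-7*(-42 + r(-4, 2)))/g(-68) = (-7*(-42 + √(2² + (-4)²)))/(4 - 1*(-68)) = (-7*(-42 + √(4 + 16)))/(4 + 68) = -7*(-42 + √20)/72 = -7*(-42 + 2*√5)*(1/72) = (294 - 14*√5)*(1/72) = 49/12 - 7*√5/36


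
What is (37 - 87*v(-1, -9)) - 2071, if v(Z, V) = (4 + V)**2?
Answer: -4209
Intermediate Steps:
(37 - 87*v(-1, -9)) - 2071 = (37 - 87*(4 - 9)**2) - 2071 = (37 - 87*(-5)**2) - 2071 = (37 - 87*25) - 2071 = (37 - 2175) - 2071 = -2138 - 2071 = -4209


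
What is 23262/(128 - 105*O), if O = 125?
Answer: -23262/12997 ≈ -1.7898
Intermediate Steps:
23262/(128 - 105*O) = 23262/(128 - 105*125) = 23262/(128 - 13125) = 23262/(-12997) = 23262*(-1/12997) = -23262/12997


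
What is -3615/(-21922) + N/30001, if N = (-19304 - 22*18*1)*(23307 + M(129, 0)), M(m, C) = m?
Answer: -10121042188785/657681922 ≈ -15389.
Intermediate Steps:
N = -461689200 (N = (-19304 - 22*18*1)*(23307 + 129) = (-19304 - 396*1)*23436 = (-19304 - 396)*23436 = -19700*23436 = -461689200)
-3615/(-21922) + N/30001 = -3615/(-21922) - 461689200/30001 = -3615*(-1/21922) - 461689200*1/30001 = 3615/21922 - 461689200/30001 = -10121042188785/657681922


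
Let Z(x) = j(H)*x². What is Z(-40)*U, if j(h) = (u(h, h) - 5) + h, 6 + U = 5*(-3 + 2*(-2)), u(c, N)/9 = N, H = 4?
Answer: -2296000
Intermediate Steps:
u(c, N) = 9*N
U = -41 (U = -6 + 5*(-3 + 2*(-2)) = -6 + 5*(-3 - 4) = -6 + 5*(-7) = -6 - 35 = -41)
j(h) = -5 + 10*h (j(h) = (9*h - 5) + h = (-5 + 9*h) + h = -5 + 10*h)
Z(x) = 35*x² (Z(x) = (-5 + 10*4)*x² = (-5 + 40)*x² = 35*x²)
Z(-40)*U = (35*(-40)²)*(-41) = (35*1600)*(-41) = 56000*(-41) = -2296000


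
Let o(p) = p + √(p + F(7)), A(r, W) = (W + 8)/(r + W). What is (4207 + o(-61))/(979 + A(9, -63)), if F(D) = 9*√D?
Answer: 223884/52921 + 54*√(-61 + 9*√7)/52921 ≈ 4.2305 + 0.0062226*I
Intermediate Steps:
A(r, W) = (8 + W)/(W + r)
o(p) = p + √(p + 9*√7)
(4207 + o(-61))/(979 + A(9, -63)) = (4207 + (-61 + √(-61 + 9*√7)))/(979 + (8 - 63)/(-63 + 9)) = (4146 + √(-61 + 9*√7))/(979 - 55/(-54)) = (4146 + √(-61 + 9*√7))/(979 - 1/54*(-55)) = (4146 + √(-61 + 9*√7))/(979 + 55/54) = (4146 + √(-61 + 9*√7))/(52921/54) = (4146 + √(-61 + 9*√7))*(54/52921) = 223884/52921 + 54*√(-61 + 9*√7)/52921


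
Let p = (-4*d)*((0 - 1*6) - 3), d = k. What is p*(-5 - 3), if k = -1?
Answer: 288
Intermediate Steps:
d = -1
p = -36 (p = (-4*(-1))*((0 - 1*6) - 3) = 4*((0 - 6) - 3) = 4*(-6 - 3) = 4*(-9) = -36)
p*(-5 - 3) = -36*(-5 - 3) = -36*(-8) = 288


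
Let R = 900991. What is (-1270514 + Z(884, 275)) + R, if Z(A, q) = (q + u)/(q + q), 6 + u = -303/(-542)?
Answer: -110154660199/298100 ≈ -3.6952e+5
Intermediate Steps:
u = -2949/542 (u = -6 - 303/(-542) = -6 - 303*(-1/542) = -6 + 303/542 = -2949/542 ≈ -5.4410)
Z(A, q) = (-2949/542 + q)/(2*q) (Z(A, q) = (q - 2949/542)/(q + q) = (-2949/542 + q)/((2*q)) = (-2949/542 + q)*(1/(2*q)) = (-2949/542 + q)/(2*q))
(-1270514 + Z(884, 275)) + R = (-1270514 + (1/1084)*(-2949 + 542*275)/275) + 900991 = (-1270514 + (1/1084)*(1/275)*(-2949 + 149050)) + 900991 = (-1270514 + (1/1084)*(1/275)*146101) + 900991 = (-1270514 + 146101/298100) + 900991 = -378740077299/298100 + 900991 = -110154660199/298100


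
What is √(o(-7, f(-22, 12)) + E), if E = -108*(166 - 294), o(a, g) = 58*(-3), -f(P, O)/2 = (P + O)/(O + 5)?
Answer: 5*√546 ≈ 116.83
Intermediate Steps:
f(P, O) = -2*(O + P)/(5 + O) (f(P, O) = -2*(P + O)/(O + 5) = -2*(O + P)/(5 + O))
o(a, g) = -174
E = 13824 (E = -108*(-128) = 13824)
√(o(-7, f(-22, 12)) + E) = √(-174 + 13824) = √13650 = 5*√546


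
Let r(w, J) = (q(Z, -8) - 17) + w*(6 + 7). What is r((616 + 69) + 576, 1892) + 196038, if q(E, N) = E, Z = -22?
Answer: 212392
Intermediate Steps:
r(w, J) = -39 + 13*w (r(w, J) = (-22 - 17) + w*(6 + 7) = -39 + w*13 = -39 + 13*w)
r((616 + 69) + 576, 1892) + 196038 = (-39 + 13*((616 + 69) + 576)) + 196038 = (-39 + 13*(685 + 576)) + 196038 = (-39 + 13*1261) + 196038 = (-39 + 16393) + 196038 = 16354 + 196038 = 212392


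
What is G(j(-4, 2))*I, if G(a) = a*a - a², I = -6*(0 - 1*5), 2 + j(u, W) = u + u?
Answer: 0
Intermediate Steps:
j(u, W) = -2 + 2*u (j(u, W) = -2 + (u + u) = -2 + 2*u)
I = 30 (I = -6*(0 - 5) = -6*(-5) = 30)
G(a) = 0 (G(a) = a² - a² = 0)
G(j(-4, 2))*I = 0*30 = 0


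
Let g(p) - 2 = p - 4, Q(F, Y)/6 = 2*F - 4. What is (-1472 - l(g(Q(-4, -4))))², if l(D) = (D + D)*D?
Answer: 154355776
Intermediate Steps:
Q(F, Y) = -24 + 12*F (Q(F, Y) = 6*(2*F - 4) = 6*(-4 + 2*F) = -24 + 12*F)
g(p) = -2 + p (g(p) = 2 + (p - 4) = 2 + (-4 + p) = -2 + p)
l(D) = 2*D² (l(D) = (2*D)*D = 2*D²)
(-1472 - l(g(Q(-4, -4))))² = (-1472 - 2*(-2 + (-24 + 12*(-4)))²)² = (-1472 - 2*(-2 + (-24 - 48))²)² = (-1472 - 2*(-2 - 72)²)² = (-1472 - 2*(-74)²)² = (-1472 - 2*5476)² = (-1472 - 1*10952)² = (-1472 - 10952)² = (-12424)² = 154355776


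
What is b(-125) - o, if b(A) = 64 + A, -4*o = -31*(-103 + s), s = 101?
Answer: -91/2 ≈ -45.500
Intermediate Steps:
o = -31/2 (o = -(-31)*(-103 + 101)/4 = -(-31)*(-2)/4 = -¼*62 = -31/2 ≈ -15.500)
b(-125) - o = (64 - 125) - 1*(-31/2) = -61 + 31/2 = -91/2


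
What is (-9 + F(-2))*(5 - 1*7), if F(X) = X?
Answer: 22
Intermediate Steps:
(-9 + F(-2))*(5 - 1*7) = (-9 - 2)*(5 - 1*7) = -11*(5 - 7) = -11*(-2) = 22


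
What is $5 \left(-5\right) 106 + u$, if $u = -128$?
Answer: $-2778$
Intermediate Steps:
$5 \left(-5\right) 106 + u = 5 \left(-5\right) 106 - 128 = \left(-25\right) 106 - 128 = -2650 - 128 = -2778$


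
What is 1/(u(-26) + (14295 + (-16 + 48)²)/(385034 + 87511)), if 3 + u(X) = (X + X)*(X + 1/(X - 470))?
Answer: 58595580/79053480061 ≈ 0.00074121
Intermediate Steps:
u(X) = -3 + 2*X*(X + 1/(-470 + X)) (u(X) = -3 + (X + X)*(X + 1/(X - 470)) = -3 + (2*X)*(X + 1/(-470 + X)) = -3 + 2*X*(X + 1/(-470 + X)))
1/(u(-26) + (14295 + (-16 + 48)²)/(385034 + 87511)) = 1/((1410 - 1*(-26) - 940*(-26)² + 2*(-26)³)/(-470 - 26) + (14295 + (-16 + 48)²)/(385034 + 87511)) = 1/((1410 + 26 - 940*676 + 2*(-17576))/(-496) + (14295 + 32²)/472545) = 1/(-(1410 + 26 - 635440 - 35152)/496 + (14295 + 1024)*(1/472545)) = 1/(-1/496*(-669156) + 15319*(1/472545)) = 1/(167289/124 + 15319/472545) = 1/(79053480061/58595580) = 58595580/79053480061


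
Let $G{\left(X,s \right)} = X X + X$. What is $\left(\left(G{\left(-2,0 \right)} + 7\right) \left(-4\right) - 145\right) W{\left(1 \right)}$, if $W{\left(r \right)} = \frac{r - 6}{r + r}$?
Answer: $\frac{905}{2} \approx 452.5$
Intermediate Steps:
$W{\left(r \right)} = \frac{-6 + r}{2 r}$
$G{\left(X,s \right)} = X + X^{2}$ ($G{\left(X,s \right)} = X^{2} + X = X + X^{2}$)
$\left(\left(G{\left(-2,0 \right)} + 7\right) \left(-4\right) - 145\right) W{\left(1 \right)} = \left(\left(- 2 \left(1 - 2\right) + 7\right) \left(-4\right) - 145\right) \frac{-6 + 1}{2 \cdot 1} = \left(\left(\left(-2\right) \left(-1\right) + 7\right) \left(-4\right) - 145\right) \frac{1}{2} \cdot 1 \left(-5\right) = \left(\left(2 + 7\right) \left(-4\right) - 145\right) \left(- \frac{5}{2}\right) = \left(9 \left(-4\right) - 145\right) \left(- \frac{5}{2}\right) = \left(-36 - 145\right) \left(- \frac{5}{2}\right) = \left(-181\right) \left(- \frac{5}{2}\right) = \frac{905}{2}$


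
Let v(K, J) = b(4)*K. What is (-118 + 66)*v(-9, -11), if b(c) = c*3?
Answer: 5616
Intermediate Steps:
b(c) = 3*c
v(K, J) = 12*K (v(K, J) = (3*4)*K = 12*K)
(-118 + 66)*v(-9, -11) = (-118 + 66)*(12*(-9)) = -52*(-108) = 5616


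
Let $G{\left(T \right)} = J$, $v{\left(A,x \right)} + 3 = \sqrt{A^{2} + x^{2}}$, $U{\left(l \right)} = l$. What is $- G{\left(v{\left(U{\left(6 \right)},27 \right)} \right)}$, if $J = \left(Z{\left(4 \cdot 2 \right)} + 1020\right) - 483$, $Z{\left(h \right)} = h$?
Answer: $-545$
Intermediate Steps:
$J = 545$ ($J = \left(4 \cdot 2 + 1020\right) - 483 = \left(8 + 1020\right) - 483 = 1028 - 483 = 545$)
$v{\left(A,x \right)} = -3 + \sqrt{A^{2} + x^{2}}$
$G{\left(T \right)} = 545$
$- G{\left(v{\left(U{\left(6 \right)},27 \right)} \right)} = \left(-1\right) 545 = -545$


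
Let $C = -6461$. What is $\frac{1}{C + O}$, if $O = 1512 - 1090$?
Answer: $- \frac{1}{6039} \approx -0.00016559$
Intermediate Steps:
$O = 422$
$\frac{1}{C + O} = \frac{1}{-6461 + 422} = \frac{1}{-6039} = - \frac{1}{6039}$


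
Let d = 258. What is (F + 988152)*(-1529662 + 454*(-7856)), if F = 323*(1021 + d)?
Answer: -7141267586934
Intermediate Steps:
F = 413117 (F = 323*(1021 + 258) = 323*1279 = 413117)
(F + 988152)*(-1529662 + 454*(-7856)) = (413117 + 988152)*(-1529662 + 454*(-7856)) = 1401269*(-1529662 - 3566624) = 1401269*(-5096286) = -7141267586934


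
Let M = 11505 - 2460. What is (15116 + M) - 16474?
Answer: 7687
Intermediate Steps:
M = 9045
(15116 + M) - 16474 = (15116 + 9045) - 16474 = 24161 - 16474 = 7687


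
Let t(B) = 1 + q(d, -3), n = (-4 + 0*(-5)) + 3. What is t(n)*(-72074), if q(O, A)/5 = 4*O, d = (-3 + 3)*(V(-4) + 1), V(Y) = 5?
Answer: -72074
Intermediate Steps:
d = 0 (d = (-3 + 3)*(5 + 1) = 0*6 = 0)
n = -1 (n = (-4 + 0) + 3 = -4 + 3 = -1)
q(O, A) = 20*O (q(O, A) = 5*(4*O) = 20*O)
t(B) = 1 (t(B) = 1 + 20*0 = 1 + 0 = 1)
t(n)*(-72074) = 1*(-72074) = -72074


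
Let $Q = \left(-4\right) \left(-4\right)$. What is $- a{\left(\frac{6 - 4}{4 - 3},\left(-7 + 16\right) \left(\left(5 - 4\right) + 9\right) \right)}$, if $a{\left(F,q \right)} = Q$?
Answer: $-16$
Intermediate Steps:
$Q = 16$
$a{\left(F,q \right)} = 16$
$- a{\left(\frac{6 - 4}{4 - 3},\left(-7 + 16\right) \left(\left(5 - 4\right) + 9\right) \right)} = \left(-1\right) 16 = -16$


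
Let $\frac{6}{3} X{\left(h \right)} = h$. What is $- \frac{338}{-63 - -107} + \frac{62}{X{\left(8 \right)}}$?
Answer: $\frac{86}{11} \approx 7.8182$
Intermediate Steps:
$X{\left(h \right)} = \frac{h}{2}$
$- \frac{338}{-63 - -107} + \frac{62}{X{\left(8 \right)}} = - \frac{338}{-63 - -107} + \frac{62}{\frac{1}{2} \cdot 8} = - \frac{338}{-63 + 107} + \frac{62}{4} = - \frac{338}{44} + 62 \cdot \frac{1}{4} = \left(-338\right) \frac{1}{44} + \frac{31}{2} = - \frac{169}{22} + \frac{31}{2} = \frac{86}{11}$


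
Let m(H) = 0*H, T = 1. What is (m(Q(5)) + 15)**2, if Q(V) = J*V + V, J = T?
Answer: 225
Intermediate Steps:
J = 1
Q(V) = 2*V (Q(V) = 1*V + V = V + V = 2*V)
m(H) = 0
(m(Q(5)) + 15)**2 = (0 + 15)**2 = 15**2 = 225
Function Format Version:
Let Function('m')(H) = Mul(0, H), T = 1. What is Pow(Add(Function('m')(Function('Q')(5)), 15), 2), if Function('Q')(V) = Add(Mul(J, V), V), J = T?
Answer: 225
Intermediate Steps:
J = 1
Function('Q')(V) = Mul(2, V) (Function('Q')(V) = Add(Mul(1, V), V) = Add(V, V) = Mul(2, V))
Function('m')(H) = 0
Pow(Add(Function('m')(Function('Q')(5)), 15), 2) = Pow(Add(0, 15), 2) = Pow(15, 2) = 225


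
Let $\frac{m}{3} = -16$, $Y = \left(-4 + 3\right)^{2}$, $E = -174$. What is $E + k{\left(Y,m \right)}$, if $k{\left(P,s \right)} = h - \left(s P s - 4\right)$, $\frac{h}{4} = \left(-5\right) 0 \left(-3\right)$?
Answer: $-2474$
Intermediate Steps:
$h = 0$ ($h = 4 \left(-5\right) 0 \left(-3\right) = 4 \cdot 0 \left(-3\right) = 4 \cdot 0 = 0$)
$Y = 1$ ($Y = \left(-1\right)^{2} = 1$)
$m = -48$ ($m = 3 \left(-16\right) = -48$)
$k{\left(P,s \right)} = 4 - P s^{2}$ ($k{\left(P,s \right)} = 0 - \left(s P s - 4\right) = 0 - \left(P s s - 4\right) = 0 - \left(P s^{2} - 4\right) = 0 - \left(-4 + P s^{2}\right) = 4 - P s^{2}$)
$E + k{\left(Y,m \right)} = -174 + \left(4 - 1 \left(-48\right)^{2}\right) = -174 + \left(4 - 1 \cdot 2304\right) = -174 + \left(4 - 2304\right) = -174 - 2300 = -2474$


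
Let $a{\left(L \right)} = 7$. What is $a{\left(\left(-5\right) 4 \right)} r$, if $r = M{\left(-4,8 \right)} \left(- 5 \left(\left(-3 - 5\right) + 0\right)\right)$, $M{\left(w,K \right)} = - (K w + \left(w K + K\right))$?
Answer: $15680$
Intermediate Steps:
$M{\left(w,K \right)} = - K - 2 K w$ ($M{\left(w,K \right)} = - (K w + \left(K w + K\right)) = - (K w + \left(K + K w\right)) = - (K + 2 K w) = - K - 2 K w$)
$r = 2240$ ($r = \left(-1\right) 8 \left(1 + 2 \left(-4\right)\right) \left(- 5 \left(\left(-3 - 5\right) + 0\right)\right) = \left(-1\right) 8 \left(1 - 8\right) \left(- 5 \left(-8 + 0\right)\right) = \left(-1\right) 8 \left(-7\right) \left(\left(-5\right) \left(-8\right)\right) = 56 \cdot 40 = 2240$)
$a{\left(\left(-5\right) 4 \right)} r = 7 \cdot 2240 = 15680$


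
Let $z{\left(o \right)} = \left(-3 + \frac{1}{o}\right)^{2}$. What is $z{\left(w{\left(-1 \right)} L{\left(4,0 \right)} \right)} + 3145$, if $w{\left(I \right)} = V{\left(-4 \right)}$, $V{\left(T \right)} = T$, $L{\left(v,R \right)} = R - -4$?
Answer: $\frac{807521}{256} \approx 3154.4$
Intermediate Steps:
$L{\left(v,R \right)} = 4 + R$ ($L{\left(v,R \right)} = R + 4 = 4 + R$)
$w{\left(I \right)} = -4$
$z{\left(w{\left(-1 \right)} L{\left(4,0 \right)} \right)} + 3145 = \frac{\left(-1 + 3 \left(- 4 \left(4 + 0\right)\right)\right)^{2}}{16 \left(4 + 0\right)^{2}} + 3145 = \frac{\left(-1 + 3 \left(\left(-4\right) 4\right)\right)^{2}}{256} + 3145 = \frac{\left(-1 + 3 \left(-16\right)\right)^{2}}{256} + 3145 = \frac{\left(-1 - 48\right)^{2}}{256} + 3145 = \frac{\left(-49\right)^{2}}{256} + 3145 = \frac{1}{256} \cdot 2401 + 3145 = \frac{2401}{256} + 3145 = \frac{807521}{256}$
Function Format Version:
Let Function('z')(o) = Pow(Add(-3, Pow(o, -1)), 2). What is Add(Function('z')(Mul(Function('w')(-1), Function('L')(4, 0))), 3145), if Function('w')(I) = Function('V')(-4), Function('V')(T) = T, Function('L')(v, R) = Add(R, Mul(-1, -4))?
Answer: Rational(807521, 256) ≈ 3154.4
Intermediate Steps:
Function('L')(v, R) = Add(4, R) (Function('L')(v, R) = Add(R, 4) = Add(4, R))
Function('w')(I) = -4
Add(Function('z')(Mul(Function('w')(-1), Function('L')(4, 0))), 3145) = Add(Mul(Pow(Mul(-4, Add(4, 0)), -2), Pow(Add(-1, Mul(3, Mul(-4, Add(4, 0)))), 2)), 3145) = Add(Mul(Pow(Mul(-4, 4), -2), Pow(Add(-1, Mul(3, Mul(-4, 4))), 2)), 3145) = Add(Mul(Pow(-16, -2), Pow(Add(-1, Mul(3, -16)), 2)), 3145) = Add(Mul(Rational(1, 256), Pow(Add(-1, -48), 2)), 3145) = Add(Mul(Rational(1, 256), Pow(-49, 2)), 3145) = Add(Mul(Rational(1, 256), 2401), 3145) = Add(Rational(2401, 256), 3145) = Rational(807521, 256)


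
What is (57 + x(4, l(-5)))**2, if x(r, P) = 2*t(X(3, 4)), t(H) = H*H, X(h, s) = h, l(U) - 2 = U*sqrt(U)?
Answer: 5625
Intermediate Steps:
l(U) = 2 + U**(3/2) (l(U) = 2 + U*sqrt(U) = 2 + U**(3/2))
t(H) = H**2
x(r, P) = 18 (x(r, P) = 2*3**2 = 2*9 = 18)
(57 + x(4, l(-5)))**2 = (57 + 18)**2 = 75**2 = 5625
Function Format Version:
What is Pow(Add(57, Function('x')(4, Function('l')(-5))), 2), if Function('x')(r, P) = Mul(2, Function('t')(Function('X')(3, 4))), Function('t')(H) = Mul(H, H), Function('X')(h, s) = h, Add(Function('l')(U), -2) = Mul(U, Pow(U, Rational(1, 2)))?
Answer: 5625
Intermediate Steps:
Function('l')(U) = Add(2, Pow(U, Rational(3, 2))) (Function('l')(U) = Add(2, Mul(U, Pow(U, Rational(1, 2)))) = Add(2, Pow(U, Rational(3, 2))))
Function('t')(H) = Pow(H, 2)
Function('x')(r, P) = 18 (Function('x')(r, P) = Mul(2, Pow(3, 2)) = Mul(2, 9) = 18)
Pow(Add(57, Function('x')(4, Function('l')(-5))), 2) = Pow(Add(57, 18), 2) = Pow(75, 2) = 5625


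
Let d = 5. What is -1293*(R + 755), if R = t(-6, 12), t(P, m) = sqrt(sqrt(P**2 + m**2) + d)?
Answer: -976215 - 1293*sqrt(5 + 6*sqrt(5)) ≈ -9.8176e+5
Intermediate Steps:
t(P, m) = sqrt(5 + sqrt(P**2 + m**2)) (t(P, m) = sqrt(sqrt(P**2 + m**2) + 5) = sqrt(5 + sqrt(P**2 + m**2)))
R = sqrt(5 + 6*sqrt(5)) (R = sqrt(5 + sqrt((-6)**2 + 12**2)) = sqrt(5 + sqrt(36 + 144)) = sqrt(5 + sqrt(180)) = sqrt(5 + 6*sqrt(5)) ≈ 4.2914)
-1293*(R + 755) = -1293*(sqrt(5 + 6*sqrt(5)) + 755) = -1293*(755 + sqrt(5 + 6*sqrt(5))) = -976215 - 1293*sqrt(5 + 6*sqrt(5))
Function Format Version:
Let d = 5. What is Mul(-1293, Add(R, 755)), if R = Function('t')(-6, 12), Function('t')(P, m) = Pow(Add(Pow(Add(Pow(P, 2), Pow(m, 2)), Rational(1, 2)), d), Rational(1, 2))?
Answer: Add(-976215, Mul(-1293, Pow(Add(5, Mul(6, Pow(5, Rational(1, 2)))), Rational(1, 2)))) ≈ -9.8176e+5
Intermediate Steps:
Function('t')(P, m) = Pow(Add(5, Pow(Add(Pow(P, 2), Pow(m, 2)), Rational(1, 2))), Rational(1, 2)) (Function('t')(P, m) = Pow(Add(Pow(Add(Pow(P, 2), Pow(m, 2)), Rational(1, 2)), 5), Rational(1, 2)) = Pow(Add(5, Pow(Add(Pow(P, 2), Pow(m, 2)), Rational(1, 2))), Rational(1, 2)))
R = Pow(Add(5, Mul(6, Pow(5, Rational(1, 2)))), Rational(1, 2)) (R = Pow(Add(5, Pow(Add(Pow(-6, 2), Pow(12, 2)), Rational(1, 2))), Rational(1, 2)) = Pow(Add(5, Pow(Add(36, 144), Rational(1, 2))), Rational(1, 2)) = Pow(Add(5, Pow(180, Rational(1, 2))), Rational(1, 2)) = Pow(Add(5, Mul(6, Pow(5, Rational(1, 2)))), Rational(1, 2)) ≈ 4.2914)
Mul(-1293, Add(R, 755)) = Mul(-1293, Add(Pow(Add(5, Mul(6, Pow(5, Rational(1, 2)))), Rational(1, 2)), 755)) = Mul(-1293, Add(755, Pow(Add(5, Mul(6, Pow(5, Rational(1, 2)))), Rational(1, 2)))) = Add(-976215, Mul(-1293, Pow(Add(5, Mul(6, Pow(5, Rational(1, 2)))), Rational(1, 2))))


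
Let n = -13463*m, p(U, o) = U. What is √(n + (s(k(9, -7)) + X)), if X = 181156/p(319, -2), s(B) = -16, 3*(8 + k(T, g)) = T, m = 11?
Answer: I*√15013931185/319 ≈ 384.11*I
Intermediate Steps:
k(T, g) = -8 + T/3
X = 181156/319 ≈ 567.89
n = -148093 (n = -13463*11 = -148093)
√(n + (s(k(9, -7)) + X)) = √(-148093 + (-16 + 181156/319)) = √(-148093 + 176052/319) = √(-47065615/319) = I*√15013931185/319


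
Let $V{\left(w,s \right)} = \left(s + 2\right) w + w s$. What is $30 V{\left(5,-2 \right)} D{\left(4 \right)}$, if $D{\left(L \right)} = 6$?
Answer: $-1800$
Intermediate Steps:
$V{\left(w,s \right)} = s w + w \left(2 + s\right)$ ($V{\left(w,s \right)} = \left(2 + s\right) w + s w = w \left(2 + s\right) + s w = s w + w \left(2 + s\right)$)
$30 V{\left(5,-2 \right)} D{\left(4 \right)} = 30 \cdot 2 \cdot 5 \left(1 - 2\right) 6 = 30 \cdot 2 \cdot 5 \left(-1\right) 6 = 30 \left(-10\right) 6 = \left(-300\right) 6 = -1800$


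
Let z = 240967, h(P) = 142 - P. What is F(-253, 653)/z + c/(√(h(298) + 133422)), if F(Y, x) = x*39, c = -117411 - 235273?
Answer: 25467/240967 - 176342*√133266/66633 ≈ -966.00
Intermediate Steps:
c = -352684
F(Y, x) = 39*x
F(-253, 653)/z + c/(√(h(298) + 133422)) = (39*653)/240967 - 352684/√((142 - 1*298) + 133422) = 25467*(1/240967) - 352684/√((142 - 298) + 133422) = 25467/240967 - 352684/√(-156 + 133422) = 25467/240967 - 352684*√133266/133266 = 25467/240967 - 176342*√133266/66633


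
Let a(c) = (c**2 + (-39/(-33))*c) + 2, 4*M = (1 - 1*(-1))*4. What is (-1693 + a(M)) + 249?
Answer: -15792/11 ≈ -1435.6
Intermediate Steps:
M = 2 (M = ((1 - 1*(-1))*4)/4 = ((1 + 1)*4)/4 = (2*4)/4 = (1/4)*8 = 2)
a(c) = 2 + c**2 + 13*c/11 (a(c) = (c**2 + (-39*(-1/33))*c) + 2 = (c**2 + 13*c/11) + 2 = 2 + c**2 + 13*c/11)
(-1693 + a(M)) + 249 = (-1693 + (2 + 2**2 + (13/11)*2)) + 249 = (-1693 + (2 + 4 + 26/11)) + 249 = (-1693 + 92/11) + 249 = -18531/11 + 249 = -15792/11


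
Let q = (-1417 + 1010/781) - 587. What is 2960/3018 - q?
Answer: 2361403906/1178529 ≈ 2003.7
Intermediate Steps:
q = -1564114/781 (q = (-1417 + 1010*(1/781)) - 587 = (-1417 + 1010/781) - 587 = -1105667/781 - 587 = -1564114/781 ≈ -2002.7)
2960/3018 - q = 2960/3018 - 1*(-1564114/781) = 2960*(1/3018) + 1564114/781 = 1480/1509 + 1564114/781 = 2361403906/1178529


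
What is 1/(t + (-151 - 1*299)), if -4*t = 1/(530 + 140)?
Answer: -2680/1206001 ≈ -0.0022222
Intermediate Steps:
t = -1/2680 (t = -1/(4*(530 + 140)) = -¼/670 = -¼*1/670 = -1/2680 ≈ -0.00037313)
1/(t + (-151 - 1*299)) = 1/(-1/2680 + (-151 - 1*299)) = 1/(-1/2680 + (-151 - 299)) = 1/(-1/2680 - 450) = 1/(-1206001/2680) = -2680/1206001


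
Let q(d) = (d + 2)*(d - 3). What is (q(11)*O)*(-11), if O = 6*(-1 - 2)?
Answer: 20592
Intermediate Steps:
q(d) = (-3 + d)*(2 + d) (q(d) = (2 + d)*(-3 + d) = (-3 + d)*(2 + d))
O = -18 (O = 6*(-3) = -18)
(q(11)*O)*(-11) = ((-6 + 11**2 - 1*11)*(-18))*(-11) = ((-6 + 121 - 11)*(-18))*(-11) = (104*(-18))*(-11) = -1872*(-11) = 20592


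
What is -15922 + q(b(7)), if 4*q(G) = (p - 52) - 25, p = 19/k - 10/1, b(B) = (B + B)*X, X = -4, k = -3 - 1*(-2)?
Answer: -31897/2 ≈ -15949.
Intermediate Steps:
k = -1 (k = -3 + 2 = -1)
b(B) = -8*B (b(B) = (B + B)*(-4) = (2*B)*(-4) = -8*B)
p = -29 (p = 19/(-1) - 10/1 = 19*(-1) - 10*1 = -19 - 10 = -29)
q(G) = -53/2 (q(G) = ((-29 - 52) - 25)/4 = (-81 - 25)/4 = (1/4)*(-106) = -53/2)
-15922 + q(b(7)) = -15922 - 53/2 = -31897/2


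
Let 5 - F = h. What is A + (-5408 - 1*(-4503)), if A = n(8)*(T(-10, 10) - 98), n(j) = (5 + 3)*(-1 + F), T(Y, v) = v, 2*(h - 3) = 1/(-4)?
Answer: -1697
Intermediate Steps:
h = 23/8 (h = 3 + (1/2)/(-4) = 3 + (1/2)*(-1/4) = 3 - 1/8 = 23/8 ≈ 2.8750)
F = 17/8 (F = 5 - 1*23/8 = 5 - 23/8 = 17/8 ≈ 2.1250)
n(j) = 9 (n(j) = (5 + 3)*(-1 + 17/8) = 8*(9/8) = 9)
A = -792 (A = 9*(10 - 98) = 9*(-88) = -792)
A + (-5408 - 1*(-4503)) = -792 + (-5408 - 1*(-4503)) = -792 + (-5408 + 4503) = -792 - 905 = -1697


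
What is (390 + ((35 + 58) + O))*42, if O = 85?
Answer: 23856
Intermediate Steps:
(390 + ((35 + 58) + O))*42 = (390 + ((35 + 58) + 85))*42 = (390 + (93 + 85))*42 = (390 + 178)*42 = 568*42 = 23856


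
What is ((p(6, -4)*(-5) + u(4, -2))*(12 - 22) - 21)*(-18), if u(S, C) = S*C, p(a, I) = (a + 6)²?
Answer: -130662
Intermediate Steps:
p(a, I) = (6 + a)²
u(S, C) = C*S
((p(6, -4)*(-5) + u(4, -2))*(12 - 22) - 21)*(-18) = (((6 + 6)²*(-5) - 2*4)*(12 - 22) - 21)*(-18) = ((12²*(-5) - 8)*(-10) - 21)*(-18) = ((144*(-5) - 8)*(-10) - 21)*(-18) = ((-720 - 8)*(-10) - 21)*(-18) = (-728*(-10) - 21)*(-18) = (7280 - 21)*(-18) = 7259*(-18) = -130662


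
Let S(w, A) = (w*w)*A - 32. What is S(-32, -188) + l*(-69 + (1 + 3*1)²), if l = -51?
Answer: -189841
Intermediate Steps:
S(w, A) = -32 + A*w² (S(w, A) = w²*A - 32 = A*w² - 32 = -32 + A*w²)
S(-32, -188) + l*(-69 + (1 + 3*1)²) = (-32 - 188*(-32)²) - 51*(-69 + (1 + 3*1)²) = (-32 - 188*1024) - 51*(-69 + (1 + 3)²) = (-32 - 192512) - 51*(-69 + 4²) = -192544 - 51*(-69 + 16) = -192544 - 51*(-53) = -192544 + 2703 = -189841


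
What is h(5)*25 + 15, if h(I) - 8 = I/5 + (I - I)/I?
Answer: 240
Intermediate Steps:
h(I) = 8 + I/5 (h(I) = 8 + (I/5 + (I - I)/I) = 8 + (I*(⅕) + 0/I) = 8 + (I/5 + 0) = 8 + I/5)
h(5)*25 + 15 = (8 + (⅕)*5)*25 + 15 = (8 + 1)*25 + 15 = 9*25 + 15 = 225 + 15 = 240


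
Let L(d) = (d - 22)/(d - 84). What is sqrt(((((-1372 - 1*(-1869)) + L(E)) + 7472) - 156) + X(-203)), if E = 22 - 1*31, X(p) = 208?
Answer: 16*sqrt(282)/3 ≈ 89.562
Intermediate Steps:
E = -9 (E = 22 - 31 = -9)
L(d) = (-22 + d)/(-84 + d)
sqrt(((((-1372 - 1*(-1869)) + L(E)) + 7472) - 156) + X(-203)) = sqrt(((((-1372 - 1*(-1869)) + (-22 - 9)/(-84 - 9)) + 7472) - 156) + 208) = sqrt(((((-1372 + 1869) - 31/(-93)) + 7472) - 156) + 208) = sqrt((((497 - 1/93*(-31)) + 7472) - 156) + 208) = sqrt((((497 + 1/3) + 7472) - 156) + 208) = sqrt(((1492/3 + 7472) - 156) + 208) = sqrt((23908/3 - 156) + 208) = sqrt(23440/3 + 208) = sqrt(24064/3) = 16*sqrt(282)/3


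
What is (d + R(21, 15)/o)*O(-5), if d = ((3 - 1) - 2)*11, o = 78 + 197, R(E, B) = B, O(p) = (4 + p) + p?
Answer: -18/55 ≈ -0.32727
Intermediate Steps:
O(p) = 4 + 2*p
o = 275
d = 0 (d = (2 - 2)*11 = 0*11 = 0)
(d + R(21, 15)/o)*O(-5) = (0 + 15/275)*(4 + 2*(-5)) = (0 + 15*(1/275))*(4 - 10) = (0 + 3/55)*(-6) = (3/55)*(-6) = -18/55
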